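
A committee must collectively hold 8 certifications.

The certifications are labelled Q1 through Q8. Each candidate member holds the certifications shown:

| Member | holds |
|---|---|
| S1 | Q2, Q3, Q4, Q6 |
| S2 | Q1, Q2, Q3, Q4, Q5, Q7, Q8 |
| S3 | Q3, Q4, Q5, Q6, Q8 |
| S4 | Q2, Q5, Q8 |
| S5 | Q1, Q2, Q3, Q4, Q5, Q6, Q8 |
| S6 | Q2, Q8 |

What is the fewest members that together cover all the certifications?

Take {S2, S5}. Their union is {Q1, Q2, Q3, Q4, Q5, Q6, Q7, Q8}, which is all 8 certifications.
No single member has all 8 certifications (the largest, S2, has 7), so 2 is optimal.

2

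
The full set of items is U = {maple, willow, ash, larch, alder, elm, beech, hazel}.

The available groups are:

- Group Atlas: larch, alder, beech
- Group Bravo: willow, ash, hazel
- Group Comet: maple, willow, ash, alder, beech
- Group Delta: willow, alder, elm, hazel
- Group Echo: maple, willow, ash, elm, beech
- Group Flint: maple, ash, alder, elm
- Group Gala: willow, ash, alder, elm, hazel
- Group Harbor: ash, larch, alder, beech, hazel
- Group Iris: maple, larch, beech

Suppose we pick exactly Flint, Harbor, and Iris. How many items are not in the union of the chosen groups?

1

Union of Flint, Harbor, Iris = {maple, ash, larch, alder, elm, beech, hazel}.
Not covered: willow — 1 item.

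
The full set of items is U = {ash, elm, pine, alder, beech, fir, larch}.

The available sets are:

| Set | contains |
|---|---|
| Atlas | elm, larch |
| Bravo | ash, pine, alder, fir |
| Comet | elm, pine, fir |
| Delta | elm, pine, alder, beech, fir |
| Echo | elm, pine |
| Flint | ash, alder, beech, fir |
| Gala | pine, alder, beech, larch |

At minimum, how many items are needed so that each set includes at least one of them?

Take H = {elm, alder}. Each listed set contains at least one of these, so H is a hitting set of size 2.
The sets Atlas, Flint are pairwise disjoint, so any hitting set needs a separate item for each — at least 2. Hence 2 is optimal.

2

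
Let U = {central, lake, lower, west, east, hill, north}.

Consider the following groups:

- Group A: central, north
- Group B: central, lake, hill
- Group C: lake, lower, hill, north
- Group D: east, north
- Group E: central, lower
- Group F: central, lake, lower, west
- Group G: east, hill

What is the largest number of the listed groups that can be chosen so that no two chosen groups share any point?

2

D, F are pairwise disjoint (D={east,north}; F={central,lake,lower,west}).
Every remaining group overlaps one of these, and no 3 of the listed groups are pairwise disjoint, so 2 is the maximum.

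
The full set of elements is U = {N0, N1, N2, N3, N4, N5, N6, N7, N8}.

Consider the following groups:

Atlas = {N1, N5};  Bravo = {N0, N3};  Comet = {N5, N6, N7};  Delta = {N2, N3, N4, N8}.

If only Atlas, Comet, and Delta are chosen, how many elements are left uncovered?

1

Union of Atlas, Comet, Delta = {N1, N2, N3, N4, N5, N6, N7, N8}.
Not covered: N0 — 1 element.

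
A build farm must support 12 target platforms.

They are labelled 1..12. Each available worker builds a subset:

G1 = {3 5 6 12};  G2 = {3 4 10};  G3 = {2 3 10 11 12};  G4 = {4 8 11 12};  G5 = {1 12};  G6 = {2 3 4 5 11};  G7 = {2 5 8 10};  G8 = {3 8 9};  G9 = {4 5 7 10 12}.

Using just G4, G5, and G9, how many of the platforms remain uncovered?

Union of G4, G5, G9 = {1, 4, 5, 7, 8, 10, 11, 12}.
Not covered: 2, 3, 6, 9 — 4 platforms.

4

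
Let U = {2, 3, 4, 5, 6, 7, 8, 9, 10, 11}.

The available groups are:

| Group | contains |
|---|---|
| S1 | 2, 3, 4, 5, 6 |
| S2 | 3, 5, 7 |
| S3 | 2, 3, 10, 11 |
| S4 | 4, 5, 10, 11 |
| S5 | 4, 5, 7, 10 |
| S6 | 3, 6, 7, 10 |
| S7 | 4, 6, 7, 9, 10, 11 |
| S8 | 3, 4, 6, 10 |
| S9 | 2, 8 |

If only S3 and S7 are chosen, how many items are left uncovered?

Union of S3, S7 = {2, 3, 4, 6, 7, 9, 10, 11}.
Not covered: 5, 8 — 2 items.

2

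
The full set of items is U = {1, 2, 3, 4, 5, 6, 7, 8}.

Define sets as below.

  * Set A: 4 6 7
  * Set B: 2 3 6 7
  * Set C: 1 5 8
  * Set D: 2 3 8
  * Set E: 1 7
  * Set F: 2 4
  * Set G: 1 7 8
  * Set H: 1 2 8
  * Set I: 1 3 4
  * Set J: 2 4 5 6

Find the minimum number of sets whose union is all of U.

B, H, and J cover everything between them: the union {1, 2, 3, 4, 5, 6, 7, 8} is all of U.
No 2 of the 10 sets cover everything (all 45 combinations miss at least one item), so 3 is optimal.

3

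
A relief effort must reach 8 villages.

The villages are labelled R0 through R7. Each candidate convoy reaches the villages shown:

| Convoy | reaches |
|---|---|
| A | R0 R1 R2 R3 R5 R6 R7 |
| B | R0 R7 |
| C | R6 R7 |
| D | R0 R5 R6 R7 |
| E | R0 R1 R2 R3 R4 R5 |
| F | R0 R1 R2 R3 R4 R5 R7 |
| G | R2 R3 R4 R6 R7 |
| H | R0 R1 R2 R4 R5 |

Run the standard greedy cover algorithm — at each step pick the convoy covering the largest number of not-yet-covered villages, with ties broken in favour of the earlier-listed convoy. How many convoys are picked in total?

2

Greedy: pick A (covers 7 new) → pick E (covers 1 new). Total picks: 2.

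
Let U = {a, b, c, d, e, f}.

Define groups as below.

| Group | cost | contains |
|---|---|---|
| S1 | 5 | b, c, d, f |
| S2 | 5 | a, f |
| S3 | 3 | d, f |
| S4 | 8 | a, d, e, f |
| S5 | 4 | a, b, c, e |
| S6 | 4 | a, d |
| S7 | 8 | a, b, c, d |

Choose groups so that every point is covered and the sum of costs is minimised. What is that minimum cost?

7

S3, S5 together cover every point (S3 ∪ S5 = {a, b, c, d, e, f}); total cost 3 + 4 = 7.
No covering selection has total cost below 7.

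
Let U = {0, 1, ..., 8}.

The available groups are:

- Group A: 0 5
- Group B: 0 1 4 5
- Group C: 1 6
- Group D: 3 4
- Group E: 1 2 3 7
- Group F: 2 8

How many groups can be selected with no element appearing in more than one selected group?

A, C, D, F are pairwise disjoint (A={0,5}; C={1,6}; D={3,4}; F={2,8}).
Every remaining group overlaps one of these, and no 5 of the listed groups are pairwise disjoint, so 4 is the maximum.

4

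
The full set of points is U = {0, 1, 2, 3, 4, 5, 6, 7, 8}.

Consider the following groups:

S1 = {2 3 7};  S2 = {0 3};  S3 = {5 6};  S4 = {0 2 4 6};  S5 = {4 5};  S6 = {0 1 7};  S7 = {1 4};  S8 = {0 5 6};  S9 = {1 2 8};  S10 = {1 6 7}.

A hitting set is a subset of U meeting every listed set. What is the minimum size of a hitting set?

The 4 points {0, 1, 2, 5} hit every group.
No choice of 3 points meets every group, so 4 is the minimum.

4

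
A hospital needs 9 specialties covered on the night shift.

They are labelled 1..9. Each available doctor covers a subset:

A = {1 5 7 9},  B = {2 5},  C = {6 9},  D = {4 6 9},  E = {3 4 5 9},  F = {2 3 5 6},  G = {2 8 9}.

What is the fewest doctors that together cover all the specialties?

A and D and F and G together: A ∪ D ∪ F ∪ G = {1, 2, 3, 4, 5, 6, 7, 8, 9} — every specialty is covered.
No 3 of the 7 doctors cover everything (all 35 combinations miss at least one specialty), so 4 is optimal.

4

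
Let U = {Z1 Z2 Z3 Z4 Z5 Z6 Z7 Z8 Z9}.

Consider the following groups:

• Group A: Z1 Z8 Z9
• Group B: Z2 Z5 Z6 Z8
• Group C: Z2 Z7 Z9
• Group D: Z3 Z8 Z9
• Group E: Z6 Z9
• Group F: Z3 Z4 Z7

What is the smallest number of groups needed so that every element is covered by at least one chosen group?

3

Take {A, B, F}. Their union is {Z1, Z2, Z3, Z4, Z5, Z6, Z7, Z8, Z9}, which is all 9 elements.
Each group has at most 4 elements, and 2·4 = 8 < 9 — so at least 3 groups are needed, and 3 is optimal.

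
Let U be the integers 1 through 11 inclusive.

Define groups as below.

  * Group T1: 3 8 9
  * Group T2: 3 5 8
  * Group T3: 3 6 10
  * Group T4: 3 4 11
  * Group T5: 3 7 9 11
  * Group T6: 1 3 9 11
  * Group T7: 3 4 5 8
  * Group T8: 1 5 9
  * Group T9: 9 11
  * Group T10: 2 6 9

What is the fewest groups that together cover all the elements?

5

T3 and T5 and T6 and T7 and T10 together: T3 ∪ T5 ∪ T6 ∪ T7 ∪ T10 = {1, 2, 3, 4, 5, 6, 7, 8, 9, 10, 11} — every element is covered.
No 4 of the 10 groups cover everything (all 210 combinations miss at least one element), so 5 is optimal.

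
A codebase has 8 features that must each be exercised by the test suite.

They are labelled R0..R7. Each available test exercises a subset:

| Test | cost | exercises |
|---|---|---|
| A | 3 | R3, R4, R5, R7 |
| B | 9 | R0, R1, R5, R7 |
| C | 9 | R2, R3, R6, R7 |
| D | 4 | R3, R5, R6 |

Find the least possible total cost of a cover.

A, B, C together cover every feature (A ∪ B ∪ C = {R0, R1, R2, R3, R4, R5, R6, R7}); total cost 3 + 9 + 9 = 21.
The greedy pick A, D, B, C costs 25; no covering selection beats 21.

21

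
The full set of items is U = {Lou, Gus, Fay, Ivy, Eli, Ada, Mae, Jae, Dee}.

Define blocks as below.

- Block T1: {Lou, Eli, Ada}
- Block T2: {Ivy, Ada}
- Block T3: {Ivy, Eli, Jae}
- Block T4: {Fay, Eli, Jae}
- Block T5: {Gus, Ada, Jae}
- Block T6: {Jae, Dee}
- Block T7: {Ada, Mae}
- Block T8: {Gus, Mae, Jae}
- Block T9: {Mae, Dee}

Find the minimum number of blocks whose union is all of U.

5

Take {T1, T2, T4, T6, T8}. Their union is {Lou, Gus, Fay, Ivy, Eli, Ada, Mae, Jae, Dee}, which is all 9 items.
No 4 of the 9 blocks cover everything (all 126 combinations miss at least one item), so 5 is optimal.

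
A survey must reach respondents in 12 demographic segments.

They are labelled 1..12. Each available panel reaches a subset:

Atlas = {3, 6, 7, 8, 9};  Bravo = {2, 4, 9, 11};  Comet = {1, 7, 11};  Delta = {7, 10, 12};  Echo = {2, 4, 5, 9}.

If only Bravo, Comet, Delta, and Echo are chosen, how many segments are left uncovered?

Union of Bravo, Comet, Delta, Echo = {1, 2, 4, 5, 7, 9, 10, 11, 12}.
Not covered: 3, 6, 8 — 3 segments.

3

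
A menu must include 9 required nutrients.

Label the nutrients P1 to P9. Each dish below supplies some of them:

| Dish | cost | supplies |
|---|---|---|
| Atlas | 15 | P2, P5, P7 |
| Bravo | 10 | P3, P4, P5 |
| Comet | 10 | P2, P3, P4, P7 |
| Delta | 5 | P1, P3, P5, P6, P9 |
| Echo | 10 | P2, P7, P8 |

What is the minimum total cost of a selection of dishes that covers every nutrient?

Comet, Delta, Echo together cover every nutrient (Comet ∪ Delta ∪ Echo = {P1, P2, P3, P4, P5, P6, P7, P8, P9}); total cost 10 + 5 + 10 = 25.
No covering selection has total cost below 25.

25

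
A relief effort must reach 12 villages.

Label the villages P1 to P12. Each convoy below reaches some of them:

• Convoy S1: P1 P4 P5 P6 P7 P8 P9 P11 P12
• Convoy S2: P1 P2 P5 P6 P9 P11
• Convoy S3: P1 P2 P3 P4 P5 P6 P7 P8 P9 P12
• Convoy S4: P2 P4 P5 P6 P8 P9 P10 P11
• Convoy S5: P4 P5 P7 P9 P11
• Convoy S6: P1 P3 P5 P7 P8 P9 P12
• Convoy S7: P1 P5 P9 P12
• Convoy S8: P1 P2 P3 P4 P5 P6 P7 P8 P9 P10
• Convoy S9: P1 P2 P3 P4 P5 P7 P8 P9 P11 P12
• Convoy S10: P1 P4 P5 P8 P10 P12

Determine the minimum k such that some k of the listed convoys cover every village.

2

Take {S4, S9}. Their union is {P1, P2, P3, P4, P5, P6, P7, P8, P9, P10, P11, P12}, which is all 12 villages.
No single convoy has all 12 villages (the largest, S3, has 10), so 2 is optimal.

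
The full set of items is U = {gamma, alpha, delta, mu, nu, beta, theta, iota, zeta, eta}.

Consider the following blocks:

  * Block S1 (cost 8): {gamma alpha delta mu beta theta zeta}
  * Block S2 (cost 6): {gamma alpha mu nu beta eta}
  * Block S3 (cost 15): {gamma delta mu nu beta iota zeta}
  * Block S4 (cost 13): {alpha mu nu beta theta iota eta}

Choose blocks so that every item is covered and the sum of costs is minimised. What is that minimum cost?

21

S1, S4 together cover every item (S1 ∪ S4 = {gamma, alpha, delta, mu, nu, beta, theta, iota, zeta, eta}); total cost 8 + 13 = 21.
The greedy pick S2, S1, S4 costs 27; no covering selection beats 21.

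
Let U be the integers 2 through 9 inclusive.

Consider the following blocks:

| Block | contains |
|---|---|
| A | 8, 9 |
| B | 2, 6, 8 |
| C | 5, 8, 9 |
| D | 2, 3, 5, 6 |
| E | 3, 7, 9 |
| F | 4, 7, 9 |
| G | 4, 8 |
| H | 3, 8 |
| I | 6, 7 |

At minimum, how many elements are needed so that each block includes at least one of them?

The 3 elements {6, 7, 8} hit every block.
No choice of 2 elements meets every block, so 3 is the minimum.

3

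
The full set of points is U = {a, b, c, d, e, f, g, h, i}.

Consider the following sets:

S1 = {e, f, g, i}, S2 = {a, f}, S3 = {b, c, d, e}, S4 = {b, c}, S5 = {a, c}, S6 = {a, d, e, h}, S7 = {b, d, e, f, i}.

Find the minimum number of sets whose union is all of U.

S1, S4, and S6 cover everything between them: the union {a, b, c, d, e, f, g, h, i} is all of U.
Only S1 contains g, so S1 is forced; the remaining 5 points need at least 2 more sets (each remaining set adds at most 3) — so at least 3 sets are needed, and 3 is optimal.

3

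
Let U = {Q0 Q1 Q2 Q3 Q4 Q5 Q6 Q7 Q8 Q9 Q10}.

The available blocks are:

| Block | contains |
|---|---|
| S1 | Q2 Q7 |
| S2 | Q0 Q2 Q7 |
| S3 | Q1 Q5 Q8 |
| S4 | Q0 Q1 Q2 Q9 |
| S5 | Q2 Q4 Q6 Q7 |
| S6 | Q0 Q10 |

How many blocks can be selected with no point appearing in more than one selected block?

S1, S3, S6 are pairwise disjoint (S1={Q2,Q7}; S3={Q1,Q5,Q8}; S6={Q0,Q10}).
Every remaining block overlaps one of these, and no 4 of the listed blocks are pairwise disjoint, so 3 is the maximum.

3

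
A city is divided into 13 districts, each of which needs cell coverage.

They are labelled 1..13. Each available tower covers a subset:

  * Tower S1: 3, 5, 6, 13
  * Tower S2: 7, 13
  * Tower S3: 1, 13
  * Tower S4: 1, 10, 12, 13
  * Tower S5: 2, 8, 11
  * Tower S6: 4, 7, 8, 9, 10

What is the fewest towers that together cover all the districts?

4

S1 and S4 and S5 and S6 together: S1 ∪ S4 ∪ S5 ∪ S6 = {1, 2, 3, 4, 5, 6, 7, 8, 9, 10, 11, 12, 13} — every district is covered.
Only S5 contains 2, so S5 is forced; the remaining 10 districts need at least 3 more towers (each remaining tower adds at most 4) — so at least 4 towers are needed, and 4 is optimal.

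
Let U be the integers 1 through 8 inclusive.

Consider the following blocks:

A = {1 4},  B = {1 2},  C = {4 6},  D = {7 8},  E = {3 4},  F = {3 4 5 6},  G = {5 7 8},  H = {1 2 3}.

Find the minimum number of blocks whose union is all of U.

3

B, F, and G cover everything between them: the union {1, 2, 3, 4, 5, 6, 7, 8} is all of U.
No 2 of the 8 blocks cover everything (all 28 combinations miss at least one element), so 3 is optimal.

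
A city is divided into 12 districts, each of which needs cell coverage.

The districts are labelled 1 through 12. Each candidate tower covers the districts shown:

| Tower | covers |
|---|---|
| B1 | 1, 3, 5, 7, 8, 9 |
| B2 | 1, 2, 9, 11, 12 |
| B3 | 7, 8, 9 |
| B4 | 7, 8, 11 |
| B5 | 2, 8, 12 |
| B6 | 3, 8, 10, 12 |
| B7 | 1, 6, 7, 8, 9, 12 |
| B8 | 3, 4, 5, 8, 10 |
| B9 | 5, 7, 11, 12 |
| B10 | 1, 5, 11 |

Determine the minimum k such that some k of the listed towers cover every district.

B2 and B7 and B8 together: B2 ∪ B7 ∪ B8 = {1, 2, 3, 4, 5, 6, 7, 8, 9, 10, 11, 12} — every district is covered.
Only B8 contains 4, so B8 is forced; the remaining 7 districts need at least 2 more towers (each remaining tower adds at most 5) — so at least 3 towers are needed, and 3 is optimal.

3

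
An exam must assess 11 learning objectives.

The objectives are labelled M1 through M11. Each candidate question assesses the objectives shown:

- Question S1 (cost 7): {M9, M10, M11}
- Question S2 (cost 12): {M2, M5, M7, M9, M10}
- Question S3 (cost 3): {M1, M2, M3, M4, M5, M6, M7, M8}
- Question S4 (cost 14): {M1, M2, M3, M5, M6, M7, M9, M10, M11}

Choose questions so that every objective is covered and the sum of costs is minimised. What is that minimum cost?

S1, S3 together cover every objective (S1 ∪ S3 = {M1, M2, M3, M4, M5, M6, M7, M8, M9, M10, M11}); total cost 7 + 3 = 10.
No covering selection has total cost below 10.

10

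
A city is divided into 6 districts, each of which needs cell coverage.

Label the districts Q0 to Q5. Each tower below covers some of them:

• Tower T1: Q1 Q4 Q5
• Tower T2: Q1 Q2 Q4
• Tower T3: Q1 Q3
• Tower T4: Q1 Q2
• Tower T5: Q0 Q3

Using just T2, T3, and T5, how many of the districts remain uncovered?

1

Union of T2, T3, T5 = {Q0, Q1, Q2, Q3, Q4}.
Not covered: Q5 — 1 district.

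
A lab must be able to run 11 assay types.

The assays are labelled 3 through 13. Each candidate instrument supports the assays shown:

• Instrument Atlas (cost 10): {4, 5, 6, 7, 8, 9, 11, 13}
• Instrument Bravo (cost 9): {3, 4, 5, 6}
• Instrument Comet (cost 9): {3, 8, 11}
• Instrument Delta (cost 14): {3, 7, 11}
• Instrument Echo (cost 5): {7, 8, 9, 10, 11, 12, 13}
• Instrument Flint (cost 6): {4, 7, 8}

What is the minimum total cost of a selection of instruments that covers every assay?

Bravo, Echo together cover every assay (Bravo ∪ Echo = {3, 4, 5, 6, 7, 8, 9, 10, 11, 12, 13}); total cost 9 + 5 = 14.
No covering selection has total cost below 14.

14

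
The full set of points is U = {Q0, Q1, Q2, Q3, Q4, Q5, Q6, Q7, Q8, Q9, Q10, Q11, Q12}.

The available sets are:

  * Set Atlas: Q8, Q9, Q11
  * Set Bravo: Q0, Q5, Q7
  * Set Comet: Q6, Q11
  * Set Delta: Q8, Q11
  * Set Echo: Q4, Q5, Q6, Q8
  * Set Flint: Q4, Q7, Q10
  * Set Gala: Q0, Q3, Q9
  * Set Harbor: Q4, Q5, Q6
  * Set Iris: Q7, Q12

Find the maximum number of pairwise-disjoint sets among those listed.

4

Delta, Gala, Harbor, Iris are pairwise disjoint (Delta={Q8,Q11}; Gala={Q0,Q3,Q9}; Harbor={Q4,Q5,Q6}; Iris={Q7,Q12}).
Every remaining set overlaps one of these, and no 5 of the listed sets are pairwise disjoint, so 4 is the maximum.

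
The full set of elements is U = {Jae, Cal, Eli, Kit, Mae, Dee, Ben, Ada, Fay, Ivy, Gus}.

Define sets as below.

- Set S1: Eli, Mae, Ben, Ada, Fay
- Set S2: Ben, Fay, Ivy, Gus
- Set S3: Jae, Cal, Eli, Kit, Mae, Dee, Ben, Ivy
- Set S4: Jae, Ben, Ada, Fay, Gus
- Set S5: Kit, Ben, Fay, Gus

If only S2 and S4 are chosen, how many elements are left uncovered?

Union of S2, S4 = {Jae, Ben, Ada, Fay, Ivy, Gus}.
Not covered: Cal, Eli, Kit, Mae, Dee — 5 elements.

5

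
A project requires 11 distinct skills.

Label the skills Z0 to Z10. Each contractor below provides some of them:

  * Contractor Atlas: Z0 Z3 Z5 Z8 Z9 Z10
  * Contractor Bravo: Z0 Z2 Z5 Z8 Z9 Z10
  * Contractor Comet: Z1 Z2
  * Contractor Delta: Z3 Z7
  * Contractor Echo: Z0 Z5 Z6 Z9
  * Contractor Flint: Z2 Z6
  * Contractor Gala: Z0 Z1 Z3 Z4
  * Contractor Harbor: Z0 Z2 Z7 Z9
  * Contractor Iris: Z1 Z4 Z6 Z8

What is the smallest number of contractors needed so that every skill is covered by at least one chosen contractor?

3

Bravo and Delta and Iris together: Bravo ∪ Delta ∪ Iris = {Z0, Z1, Z2, Z3, Z4, Z5, Z6, Z7, Z8, Z9, Z10} — every skill is covered.
No 2 of the 9 contractors cover everything (all 36 combinations miss at least one skill), so 3 is optimal.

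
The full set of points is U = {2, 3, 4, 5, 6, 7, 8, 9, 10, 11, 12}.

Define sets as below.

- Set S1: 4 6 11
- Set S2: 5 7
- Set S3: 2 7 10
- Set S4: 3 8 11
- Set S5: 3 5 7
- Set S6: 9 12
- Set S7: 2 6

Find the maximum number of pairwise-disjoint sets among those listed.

S2, S4, S6, S7 are pairwise disjoint (S2={5,7}; S4={3,8,11}; S6={9,12}; S7={2,6}).
Every remaining set overlaps one of these, and no 5 of the listed sets are pairwise disjoint, so 4 is the maximum.

4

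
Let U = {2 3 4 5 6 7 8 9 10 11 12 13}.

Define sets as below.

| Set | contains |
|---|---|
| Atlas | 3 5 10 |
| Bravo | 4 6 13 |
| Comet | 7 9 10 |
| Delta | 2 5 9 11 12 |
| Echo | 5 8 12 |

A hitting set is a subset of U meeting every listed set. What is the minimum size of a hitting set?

The 3 elements {5, 6, 9} hit every set.
The sets Bravo, Comet, Echo are pairwise disjoint, so any hitting set needs a separate element for each — at least 3. Hence 3 is optimal.

3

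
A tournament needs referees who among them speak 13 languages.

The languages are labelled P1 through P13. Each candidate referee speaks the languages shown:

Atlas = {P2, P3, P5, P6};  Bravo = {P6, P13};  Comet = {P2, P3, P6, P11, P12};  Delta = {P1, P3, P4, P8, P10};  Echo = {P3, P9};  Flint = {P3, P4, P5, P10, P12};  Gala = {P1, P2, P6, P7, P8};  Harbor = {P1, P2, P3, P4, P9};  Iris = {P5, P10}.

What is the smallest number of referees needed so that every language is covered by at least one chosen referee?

5

Bravo and Comet and Flint and Gala and Harbor together: Bravo ∪ Comet ∪ Flint ∪ Gala ∪ Harbor = {P1, P2, P3, P4, P5, P6, P7, P8, P9, P10, P11, P12, P13} — every language is covered.
No 4 of the 9 referees cover everything (all 126 combinations miss at least one language), so 5 is optimal.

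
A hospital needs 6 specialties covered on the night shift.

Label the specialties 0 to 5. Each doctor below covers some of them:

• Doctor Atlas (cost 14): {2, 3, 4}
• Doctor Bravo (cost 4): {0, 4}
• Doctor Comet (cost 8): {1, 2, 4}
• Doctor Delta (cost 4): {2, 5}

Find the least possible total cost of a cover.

30

Atlas, Bravo, Comet, Delta together cover every specialty (Atlas ∪ Bravo ∪ Comet ∪ Delta = {0, 1, 2, 3, 4, 5}); total cost 14 + 4 + 8 + 4 = 30.
No covering selection has total cost below 30.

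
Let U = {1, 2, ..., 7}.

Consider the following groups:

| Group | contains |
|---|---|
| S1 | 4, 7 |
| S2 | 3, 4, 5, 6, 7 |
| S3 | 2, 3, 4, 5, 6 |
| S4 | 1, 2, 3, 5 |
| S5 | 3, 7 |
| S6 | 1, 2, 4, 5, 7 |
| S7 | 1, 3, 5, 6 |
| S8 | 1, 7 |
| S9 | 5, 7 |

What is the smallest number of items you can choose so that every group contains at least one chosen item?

Take H = {5, 7}. Each listed group contains at least one of these, so H is a hitting set of size 2.
The groups S1, S7 are pairwise disjoint, so any hitting set needs a separate item for each — at least 2. Hence 2 is optimal.

2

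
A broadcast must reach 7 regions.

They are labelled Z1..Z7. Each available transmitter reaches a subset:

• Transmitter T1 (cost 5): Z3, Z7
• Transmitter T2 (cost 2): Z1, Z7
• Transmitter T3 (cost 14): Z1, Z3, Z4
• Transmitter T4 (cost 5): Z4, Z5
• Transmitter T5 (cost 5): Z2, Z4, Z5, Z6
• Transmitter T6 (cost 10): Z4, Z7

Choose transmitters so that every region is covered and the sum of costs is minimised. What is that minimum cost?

12

T1, T2, T5 together cover every region (T1 ∪ T2 ∪ T5 = {Z1, Z2, Z3, Z4, Z5, Z6, Z7}); total cost 5 + 2 + 5 = 12.
No covering selection has total cost below 12.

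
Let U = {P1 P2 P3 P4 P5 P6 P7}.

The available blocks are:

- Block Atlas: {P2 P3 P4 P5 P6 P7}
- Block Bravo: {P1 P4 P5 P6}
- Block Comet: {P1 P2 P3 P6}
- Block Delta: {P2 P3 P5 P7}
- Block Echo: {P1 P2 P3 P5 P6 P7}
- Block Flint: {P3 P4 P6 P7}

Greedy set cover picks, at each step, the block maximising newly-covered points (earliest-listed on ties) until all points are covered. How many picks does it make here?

2

Greedy: pick Atlas (covers 6 new) → pick Bravo (covers 1 new). Total picks: 2.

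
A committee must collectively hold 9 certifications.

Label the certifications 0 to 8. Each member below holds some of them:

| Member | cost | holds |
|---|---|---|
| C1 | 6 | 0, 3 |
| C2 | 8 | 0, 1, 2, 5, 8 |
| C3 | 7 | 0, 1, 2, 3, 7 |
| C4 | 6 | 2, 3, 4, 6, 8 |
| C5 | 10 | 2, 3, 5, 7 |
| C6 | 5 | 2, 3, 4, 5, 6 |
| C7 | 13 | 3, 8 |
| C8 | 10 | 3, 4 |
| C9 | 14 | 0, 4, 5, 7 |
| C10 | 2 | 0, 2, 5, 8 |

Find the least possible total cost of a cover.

14

C3, C6, C10 together cover every certification (C3 ∪ C6 ∪ C10 = {0, 1, 2, 3, 4, 5, 6, 7, 8}); total cost 7 + 5 + 2 = 14.
No covering selection has total cost below 14.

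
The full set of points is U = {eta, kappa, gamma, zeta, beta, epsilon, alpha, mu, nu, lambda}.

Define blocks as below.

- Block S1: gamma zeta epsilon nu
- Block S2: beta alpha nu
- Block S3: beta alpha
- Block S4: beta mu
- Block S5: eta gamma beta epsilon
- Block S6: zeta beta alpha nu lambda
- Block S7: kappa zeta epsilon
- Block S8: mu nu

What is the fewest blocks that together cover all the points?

4

S4, S5, S6, and S7 cover everything between them: the union {eta, kappa, gamma, zeta, beta, epsilon, alpha, mu, nu, lambda} is all of U.
No 3 of the 8 blocks cover everything (all 56 combinations miss at least one point), so 4 is optimal.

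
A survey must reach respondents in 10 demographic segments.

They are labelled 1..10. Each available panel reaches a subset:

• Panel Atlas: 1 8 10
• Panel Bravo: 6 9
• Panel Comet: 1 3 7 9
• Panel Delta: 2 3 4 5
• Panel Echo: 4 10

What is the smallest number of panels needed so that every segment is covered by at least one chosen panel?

Atlas and Bravo and Comet and Delta together: Atlas ∪ Bravo ∪ Comet ∪ Delta = {1, 2, 3, 4, 5, 6, 7, 8, 9, 10} — every segment is covered.
No 3 of the 5 panels cover everything (all 10 combinations miss at least one segment), so 4 is optimal.

4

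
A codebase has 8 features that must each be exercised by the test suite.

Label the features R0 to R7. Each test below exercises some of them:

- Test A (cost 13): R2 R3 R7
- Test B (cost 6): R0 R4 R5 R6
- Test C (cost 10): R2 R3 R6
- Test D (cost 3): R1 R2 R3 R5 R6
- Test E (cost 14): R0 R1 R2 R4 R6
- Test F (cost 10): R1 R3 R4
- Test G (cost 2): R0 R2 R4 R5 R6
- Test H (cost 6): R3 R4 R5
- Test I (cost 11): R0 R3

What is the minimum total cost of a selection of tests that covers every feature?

18

A, D, G together cover every feature (A ∪ D ∪ G = {R0, R1, R2, R3, R4, R5, R6, R7}); total cost 13 + 3 + 2 = 18.
No covering selection has total cost below 18.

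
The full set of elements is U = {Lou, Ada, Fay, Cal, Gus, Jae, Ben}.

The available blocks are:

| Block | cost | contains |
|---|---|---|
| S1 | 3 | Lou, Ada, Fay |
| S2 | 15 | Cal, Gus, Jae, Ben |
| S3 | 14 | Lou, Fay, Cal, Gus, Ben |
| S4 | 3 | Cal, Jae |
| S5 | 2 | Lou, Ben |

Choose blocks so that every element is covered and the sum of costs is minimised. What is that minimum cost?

S1, S2 together cover every element (S1 ∪ S2 = {Lou, Ada, Fay, Cal, Gus, Jae, Ben}); total cost 3 + 15 = 18.
The greedy pick S1, S4, S5, S3 costs 22; no covering selection beats 18.

18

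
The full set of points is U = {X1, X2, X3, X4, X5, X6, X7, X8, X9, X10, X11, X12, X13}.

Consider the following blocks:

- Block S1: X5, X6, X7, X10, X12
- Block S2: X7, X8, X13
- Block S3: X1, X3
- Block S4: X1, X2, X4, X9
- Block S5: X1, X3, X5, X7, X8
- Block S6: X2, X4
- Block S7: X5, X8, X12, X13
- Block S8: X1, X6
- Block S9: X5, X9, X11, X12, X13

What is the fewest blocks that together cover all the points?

4

Take {S1, S5, S6, S9}. Their union is {X1, X2, X3, X4, X5, X6, X7, X8, X9, X10, X11, X12, X13}, which is all 13 points.
No 3 of the 9 blocks cover everything (all 84 combinations miss at least one point), so 4 is optimal.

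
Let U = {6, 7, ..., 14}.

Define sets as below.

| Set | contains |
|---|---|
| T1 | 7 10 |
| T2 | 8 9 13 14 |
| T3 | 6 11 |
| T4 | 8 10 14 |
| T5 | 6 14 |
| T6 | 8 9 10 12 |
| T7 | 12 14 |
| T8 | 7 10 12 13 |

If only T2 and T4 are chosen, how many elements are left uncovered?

Union of T2, T4 = {8, 9, 10, 13, 14}.
Not covered: 6, 7, 11, 12 — 4 elements.

4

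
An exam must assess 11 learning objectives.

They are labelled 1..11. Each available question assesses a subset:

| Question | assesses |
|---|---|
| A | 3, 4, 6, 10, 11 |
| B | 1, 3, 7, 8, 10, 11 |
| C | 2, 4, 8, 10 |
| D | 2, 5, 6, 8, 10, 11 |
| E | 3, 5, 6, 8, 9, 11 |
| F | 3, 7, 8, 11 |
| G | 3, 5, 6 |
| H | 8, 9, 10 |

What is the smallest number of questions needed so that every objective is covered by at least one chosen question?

Take {B, C, E}. Their union is {1, 2, 3, 4, 5, 6, 7, 8, 9, 10, 11}, which is all 11 objectives.
Only B contains 1, so B is forced; the remaining 5 objectives need at least 2 more questions (each remaining question adds at most 3) — so at least 3 questions are needed, and 3 is optimal.

3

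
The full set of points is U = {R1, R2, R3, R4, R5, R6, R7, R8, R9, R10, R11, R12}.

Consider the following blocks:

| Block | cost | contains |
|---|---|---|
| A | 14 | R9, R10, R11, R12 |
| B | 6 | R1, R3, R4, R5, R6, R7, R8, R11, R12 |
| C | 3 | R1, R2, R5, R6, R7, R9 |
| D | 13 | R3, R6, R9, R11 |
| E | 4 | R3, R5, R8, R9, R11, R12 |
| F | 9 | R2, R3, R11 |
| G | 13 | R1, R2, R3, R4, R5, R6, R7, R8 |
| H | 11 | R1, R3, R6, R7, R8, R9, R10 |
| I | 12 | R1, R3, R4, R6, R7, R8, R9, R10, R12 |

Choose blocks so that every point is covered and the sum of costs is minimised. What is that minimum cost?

19

C, E, I together cover every point (C ∪ E ∪ I = {R1, R2, R3, R4, R5, R6, R7, R8, R9, R10, R11, R12}); total cost 3 + 4 + 12 = 19.
The greedy pick C, E, B, H costs 24; no covering selection beats 19.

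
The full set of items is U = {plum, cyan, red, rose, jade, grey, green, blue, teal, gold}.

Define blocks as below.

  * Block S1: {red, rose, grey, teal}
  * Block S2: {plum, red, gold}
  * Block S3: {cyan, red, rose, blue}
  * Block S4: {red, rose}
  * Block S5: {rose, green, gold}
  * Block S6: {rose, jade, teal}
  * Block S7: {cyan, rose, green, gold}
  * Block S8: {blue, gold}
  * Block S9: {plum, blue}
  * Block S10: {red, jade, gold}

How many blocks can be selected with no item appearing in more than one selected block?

2

S1, S8 are pairwise disjoint (S1={red,rose,grey,teal}; S8={blue,gold}).
Every remaining block overlaps one of these, and no 3 of the listed blocks are pairwise disjoint, so 2 is the maximum.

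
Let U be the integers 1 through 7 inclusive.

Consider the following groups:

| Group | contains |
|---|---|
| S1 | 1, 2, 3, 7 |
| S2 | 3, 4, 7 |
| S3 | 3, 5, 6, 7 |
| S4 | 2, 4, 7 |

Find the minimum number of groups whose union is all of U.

3

S1, S2, and S3 cover everything between them: the union {1, 2, 3, 4, 5, 6, 7} is all of U.
Only S1 contains 1, so S1 is forced; the remaining 3 points need at least 2 more groups (each remaining group adds at most 2) — so at least 3 groups are needed, and 3 is optimal.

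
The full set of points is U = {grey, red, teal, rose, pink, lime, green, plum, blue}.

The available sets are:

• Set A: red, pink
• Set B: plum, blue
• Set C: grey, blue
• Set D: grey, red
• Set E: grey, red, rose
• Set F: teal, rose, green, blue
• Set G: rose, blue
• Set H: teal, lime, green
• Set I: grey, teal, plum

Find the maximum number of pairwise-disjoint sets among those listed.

D, G, H are pairwise disjoint (D={grey,red}; G={rose,blue}; H={teal,lime,green}).
Every remaining set overlaps one of these, and no 4 of the listed sets are pairwise disjoint, so 3 is the maximum.

3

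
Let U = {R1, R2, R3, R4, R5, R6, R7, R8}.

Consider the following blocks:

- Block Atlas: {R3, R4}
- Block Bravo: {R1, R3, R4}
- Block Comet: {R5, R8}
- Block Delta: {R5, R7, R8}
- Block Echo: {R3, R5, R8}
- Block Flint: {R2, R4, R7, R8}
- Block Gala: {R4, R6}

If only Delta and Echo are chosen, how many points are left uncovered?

4

Union of Delta, Echo = {R3, R5, R7, R8}.
Not covered: R1, R2, R4, R6 — 4 points.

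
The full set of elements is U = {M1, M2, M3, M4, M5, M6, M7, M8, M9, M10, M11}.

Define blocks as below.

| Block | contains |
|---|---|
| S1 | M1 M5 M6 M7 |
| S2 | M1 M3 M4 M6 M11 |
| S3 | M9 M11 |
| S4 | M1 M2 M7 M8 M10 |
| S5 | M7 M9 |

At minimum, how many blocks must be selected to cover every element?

S1 and S2 and S3 and S4 together: S1 ∪ S2 ∪ S3 ∪ S4 = {M1, M2, M3, M4, M5, M6, M7, M8, M9, M10, M11} — every element is covered.
Only S1 contains M5, so S1 is forced; the remaining 7 elements need at least 3 more blocks (each remaining block adds at most 3) — so at least 4 blocks are needed, and 4 is optimal.

4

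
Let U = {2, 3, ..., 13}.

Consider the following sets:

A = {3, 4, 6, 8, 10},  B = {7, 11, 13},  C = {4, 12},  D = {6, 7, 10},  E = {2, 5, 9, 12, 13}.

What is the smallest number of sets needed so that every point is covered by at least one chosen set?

3

Take {A, B, E}. Their union is {2, 3, 4, 5, 6, 7, 8, 9, 10, 11, 12, 13}, which is all 12 points.
Each set has at most 5 points, and 2·5 = 10 < 12 — so at least 3 sets are needed, and 3 is optimal.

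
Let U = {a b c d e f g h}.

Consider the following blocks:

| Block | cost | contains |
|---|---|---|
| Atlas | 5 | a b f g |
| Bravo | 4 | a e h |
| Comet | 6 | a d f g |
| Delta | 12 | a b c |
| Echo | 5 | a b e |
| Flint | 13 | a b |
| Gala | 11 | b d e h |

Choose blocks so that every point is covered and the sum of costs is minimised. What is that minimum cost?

Bravo, Comet, Delta together cover every point (Bravo ∪ Comet ∪ Delta = {a, b, c, d, e, f, g, h}); total cost 4 + 6 + 12 = 22.
The greedy pick Atlas, Bravo, Comet, Delta costs 27; no covering selection beats 22.

22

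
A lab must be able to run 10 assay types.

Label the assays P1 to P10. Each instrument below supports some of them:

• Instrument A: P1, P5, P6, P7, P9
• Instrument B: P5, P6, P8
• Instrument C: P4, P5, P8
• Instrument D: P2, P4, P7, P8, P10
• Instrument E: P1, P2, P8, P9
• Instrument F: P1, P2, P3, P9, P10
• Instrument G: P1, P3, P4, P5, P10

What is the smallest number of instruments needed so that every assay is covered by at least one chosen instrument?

3

Take {B, D, F}. Their union is {P1, P2, P3, P4, P5, P6, P7, P8, P9, P10}, which is all 10 assays.
No 2 of the 7 instruments cover everything (all 21 combinations miss at least one assay), so 3 is optimal.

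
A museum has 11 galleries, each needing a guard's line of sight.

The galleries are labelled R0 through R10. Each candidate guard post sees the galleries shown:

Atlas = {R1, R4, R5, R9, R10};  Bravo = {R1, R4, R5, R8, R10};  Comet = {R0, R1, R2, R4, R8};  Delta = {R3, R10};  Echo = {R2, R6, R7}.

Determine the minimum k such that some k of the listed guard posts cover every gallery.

Take {Atlas, Comet, Delta, Echo}. Their union is {R0, R1, R2, R3, R4, R5, R6, R7, R8, R9, R10}, which is all 11 galleries.
No 3 of the 5 guard posts cover everything (all 10 combinations miss at least one gallery), so 4 is optimal.

4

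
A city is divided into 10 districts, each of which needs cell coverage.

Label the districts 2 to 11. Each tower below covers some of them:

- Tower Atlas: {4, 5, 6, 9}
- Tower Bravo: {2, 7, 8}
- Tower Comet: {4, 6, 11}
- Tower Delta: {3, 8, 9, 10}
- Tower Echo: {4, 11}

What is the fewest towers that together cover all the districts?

Atlas and Bravo and Delta and Echo together: Atlas ∪ Bravo ∪ Delta ∪ Echo = {2, 3, 4, 5, 6, 7, 8, 9, 10, 11} — every district is covered.
No 3 of the 5 towers cover everything (all 10 combinations miss at least one district), so 4 is optimal.

4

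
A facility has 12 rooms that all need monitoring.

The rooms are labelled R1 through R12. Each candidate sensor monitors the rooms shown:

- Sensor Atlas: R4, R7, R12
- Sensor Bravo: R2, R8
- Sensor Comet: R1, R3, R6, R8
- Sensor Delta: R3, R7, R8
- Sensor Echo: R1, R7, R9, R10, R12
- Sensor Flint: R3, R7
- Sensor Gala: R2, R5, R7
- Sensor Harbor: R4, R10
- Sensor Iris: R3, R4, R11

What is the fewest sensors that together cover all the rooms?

4

Take {Comet, Echo, Gala, Iris}. Their union is {R1, R2, R3, R4, R5, R6, R7, R8, R9, R10, R11, R12}, which is all 12 rooms.
Only Gala contains R5, so Gala is forced; the remaining 9 rooms need at least 3 more sensors (each remaining sensor adds at most 4) — so at least 4 sensors are needed, and 4 is optimal.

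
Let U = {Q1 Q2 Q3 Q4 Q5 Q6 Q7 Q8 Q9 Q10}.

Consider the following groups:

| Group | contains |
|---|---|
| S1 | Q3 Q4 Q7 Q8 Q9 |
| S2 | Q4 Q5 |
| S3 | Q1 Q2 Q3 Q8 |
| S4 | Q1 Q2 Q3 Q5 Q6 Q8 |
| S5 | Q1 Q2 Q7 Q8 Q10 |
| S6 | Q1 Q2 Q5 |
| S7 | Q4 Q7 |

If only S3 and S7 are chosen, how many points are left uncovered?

4

Union of S3, S7 = {Q1, Q2, Q3, Q4, Q7, Q8}.
Not covered: Q5, Q6, Q9, Q10 — 4 points.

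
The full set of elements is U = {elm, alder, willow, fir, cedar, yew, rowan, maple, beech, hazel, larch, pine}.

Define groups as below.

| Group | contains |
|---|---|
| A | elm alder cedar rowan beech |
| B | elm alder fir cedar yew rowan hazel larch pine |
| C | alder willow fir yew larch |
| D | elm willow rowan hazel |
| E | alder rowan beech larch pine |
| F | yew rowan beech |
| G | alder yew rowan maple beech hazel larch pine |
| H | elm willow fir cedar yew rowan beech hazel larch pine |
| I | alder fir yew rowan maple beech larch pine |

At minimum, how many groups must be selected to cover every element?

2

H and I cover everything between them: the union {elm, alder, willow, fir, cedar, yew, rowan, maple, beech, hazel, larch, pine} is all of U.
No single group has all 12 elements (the largest, H, has 10), so 2 is optimal.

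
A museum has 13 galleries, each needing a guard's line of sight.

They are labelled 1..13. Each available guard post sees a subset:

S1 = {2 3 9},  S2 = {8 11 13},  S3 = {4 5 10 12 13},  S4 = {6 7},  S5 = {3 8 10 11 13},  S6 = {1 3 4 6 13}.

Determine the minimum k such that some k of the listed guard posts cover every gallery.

5

Take {S1, S2, S3, S4, S6}. Their union is {1, 2, 3, 4, 5, 6, 7, 8, 9, 10, 11, 12, 13}, which is all 13 galleries.
No 4 of the 6 guard posts cover everything (all 15 combinations miss at least one gallery), so 5 is optimal.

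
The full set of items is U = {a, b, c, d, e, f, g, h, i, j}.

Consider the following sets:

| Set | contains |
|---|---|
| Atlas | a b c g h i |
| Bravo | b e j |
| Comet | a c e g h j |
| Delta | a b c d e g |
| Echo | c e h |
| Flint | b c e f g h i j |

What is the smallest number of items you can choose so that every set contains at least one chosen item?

The 2 items {b, h} hit every set.
No single item lies in every set, so at least 2 are needed and 2 is optimal.

2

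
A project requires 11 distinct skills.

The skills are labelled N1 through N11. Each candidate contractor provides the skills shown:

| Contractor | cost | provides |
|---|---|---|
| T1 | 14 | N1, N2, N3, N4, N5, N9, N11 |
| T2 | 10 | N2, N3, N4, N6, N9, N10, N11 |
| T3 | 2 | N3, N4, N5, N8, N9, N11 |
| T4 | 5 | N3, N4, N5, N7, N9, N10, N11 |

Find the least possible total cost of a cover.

T1, T2, T3, T4 together cover every skill (T1 ∪ T2 ∪ T3 ∪ T4 = {N1, N2, N3, N4, N5, N6, N7, N8, N9, N10, N11}); total cost 14 + 10 + 2 + 5 = 31.
No covering selection has total cost below 31.

31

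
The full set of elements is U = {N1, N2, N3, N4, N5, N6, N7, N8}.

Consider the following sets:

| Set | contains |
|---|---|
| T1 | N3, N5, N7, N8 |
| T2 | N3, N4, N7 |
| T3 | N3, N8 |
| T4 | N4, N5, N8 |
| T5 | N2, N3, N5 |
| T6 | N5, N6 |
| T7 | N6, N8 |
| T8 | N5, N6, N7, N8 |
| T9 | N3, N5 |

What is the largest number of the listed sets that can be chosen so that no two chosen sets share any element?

2

T5, T7 are pairwise disjoint (T5={N2,N3,N5}; T7={N6,N8}).
Every remaining set overlaps one of these, and no 3 of the listed sets are pairwise disjoint, so 2 is the maximum.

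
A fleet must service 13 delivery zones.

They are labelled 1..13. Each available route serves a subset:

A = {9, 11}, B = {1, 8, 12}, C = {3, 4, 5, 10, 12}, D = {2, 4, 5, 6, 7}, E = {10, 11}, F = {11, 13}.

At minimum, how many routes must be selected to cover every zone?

A and B and C and D and F together: A ∪ B ∪ C ∪ D ∪ F = {1, 2, 3, 4, 5, 6, 7, 8, 9, 10, 11, 12, 13} — every zone is covered.
No 4 of the 6 routes cover everything (all 15 combinations miss at least one zone), so 5 is optimal.

5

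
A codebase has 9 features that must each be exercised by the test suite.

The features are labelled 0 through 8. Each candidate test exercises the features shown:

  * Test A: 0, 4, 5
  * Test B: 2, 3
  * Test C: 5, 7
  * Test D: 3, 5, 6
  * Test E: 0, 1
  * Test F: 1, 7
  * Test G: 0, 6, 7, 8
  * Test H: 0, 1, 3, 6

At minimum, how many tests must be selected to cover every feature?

Take {A, B, F, G}. Their union is {0, 1, 2, 3, 4, 5, 6, 7, 8}, which is all 9 features.
Only G contains 8, so G is forced; the remaining 5 features need at least 3 more tests (each remaining test adds at most 2) — so at least 4 tests are needed, and 4 is optimal.

4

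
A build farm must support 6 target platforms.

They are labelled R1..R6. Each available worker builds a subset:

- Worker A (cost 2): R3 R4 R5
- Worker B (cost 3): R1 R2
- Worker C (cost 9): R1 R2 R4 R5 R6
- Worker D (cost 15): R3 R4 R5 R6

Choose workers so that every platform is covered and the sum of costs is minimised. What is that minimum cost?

A, C together cover every platform (A ∪ C = {R1, R2, R3, R4, R5, R6}); total cost 2 + 9 = 11.
The greedy pick A, B, C costs 14; no covering selection beats 11.

11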